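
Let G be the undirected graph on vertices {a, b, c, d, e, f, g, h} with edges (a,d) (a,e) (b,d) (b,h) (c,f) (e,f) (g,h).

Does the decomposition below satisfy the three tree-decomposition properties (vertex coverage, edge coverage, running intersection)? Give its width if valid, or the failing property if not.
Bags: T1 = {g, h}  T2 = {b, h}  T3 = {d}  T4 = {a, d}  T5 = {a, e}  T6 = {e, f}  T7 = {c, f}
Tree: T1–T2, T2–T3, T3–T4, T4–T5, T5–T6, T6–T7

No — edge (b,d) lies in no bag.

A tree decomposition must satisfy three properties: every vertex lies in some bag; for every edge, both endpoints lie together in some bag; and for every vertex, the bags containing it form a connected subtree. Here edge (b,d) lies in no bag, so the decomposition is invalid.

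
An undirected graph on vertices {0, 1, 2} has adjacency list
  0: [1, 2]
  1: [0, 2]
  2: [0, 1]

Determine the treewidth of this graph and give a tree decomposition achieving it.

With just one bag of size 3, the width is 3 − 1 = 2, so tw(G) ≤ 2. On the other hand G contains the 3-clique {0, 1, 2}. A clique must lie in a single bag of any decomposition, so no decomposition can have width below 2. Combining the bounds, tw(G) = 2.

Treewidth 2.
One optimal decomposition is:
Bags: B1 = {0, 1, 2}
Tree: (single bag)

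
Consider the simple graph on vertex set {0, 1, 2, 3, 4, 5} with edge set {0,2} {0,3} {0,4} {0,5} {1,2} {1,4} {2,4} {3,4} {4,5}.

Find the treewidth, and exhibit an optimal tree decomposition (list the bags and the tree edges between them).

Every bag has size at most 3, so the width is 3 − 1 = 2 and tw(G) ≤ 2. Conversely, {0, 2, 4} is a clique of size 3, and the vertices of any clique must share a bag in every tree decomposition; so some bag has ≥ 3 vertices and tw(G) ≥ 2. Therefore the treewidth is 2.

Treewidth 2.
One such decomposition:
Bags: B1 = {0, 4, 5}  B2 = {0, 3, 4}  B3 = {0, 2, 4}  B4 = {1, 2, 4}
Tree: B1–B2, B2–B3, B3–B4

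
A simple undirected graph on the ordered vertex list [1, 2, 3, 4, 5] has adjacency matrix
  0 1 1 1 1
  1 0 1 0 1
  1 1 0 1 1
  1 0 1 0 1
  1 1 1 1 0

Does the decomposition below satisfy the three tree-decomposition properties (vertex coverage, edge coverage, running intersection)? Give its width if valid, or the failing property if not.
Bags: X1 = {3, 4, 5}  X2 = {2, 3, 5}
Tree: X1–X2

No — vertex 1 appears in no bag.

A tree decomposition must satisfy three properties: every vertex lies in some bag; for every edge, both endpoints lie together in some bag; and for every vertex, the bags containing it form a connected subtree. Here vertex 1 appears in no bag, so the decomposition is invalid.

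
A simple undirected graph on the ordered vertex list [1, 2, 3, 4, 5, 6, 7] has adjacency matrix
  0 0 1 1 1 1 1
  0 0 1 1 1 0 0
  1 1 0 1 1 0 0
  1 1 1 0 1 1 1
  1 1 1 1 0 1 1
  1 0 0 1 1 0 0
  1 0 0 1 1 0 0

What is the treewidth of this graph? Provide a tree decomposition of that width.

Each bag holds 4 vertices, so the decomposition has width 3, which upper-bounds the treewidth. On the other hand G contains the 4-clique {1, 3, 4, 5}. A clique must lie in a single bag of any decomposition, so no decomposition can have width below 3. Therefore the treewidth is 3.

Treewidth 3.
One optimal decomposition is:
Bags: B1 = {1, 3, 4, 5}  B2 = {1, 4, 5, 6}  B3 = {2, 3, 4, 5}  B4 = {1, 4, 5, 7}
Tree: B1–B2, B1–B3, B2–B4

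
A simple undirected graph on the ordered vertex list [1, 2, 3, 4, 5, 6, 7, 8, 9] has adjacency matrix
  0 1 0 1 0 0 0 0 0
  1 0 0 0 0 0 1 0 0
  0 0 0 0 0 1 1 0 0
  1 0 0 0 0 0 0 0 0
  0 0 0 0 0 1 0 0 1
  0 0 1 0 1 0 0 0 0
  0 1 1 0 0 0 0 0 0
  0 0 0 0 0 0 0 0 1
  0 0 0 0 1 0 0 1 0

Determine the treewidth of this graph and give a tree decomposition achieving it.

Every bag has size at most 2, so the width is 2 − 1 = 1 and tw(G) ≤ 1. G has an edge, so its treewidth is at least 1. The upper and lower bounds meet at 1, so that is the treewidth.

Treewidth 1.
One such decomposition:
Bags: B1 = {1, 4}  B2 = {1, 2}  B3 = {2, 7}  B4 = {3, 7}  B5 = {3, 6}  B6 = {5, 6}  B7 = {5, 9}  B8 = {8, 9}
Tree: B1–B2, B2–B3, B3–B4, B4–B5, B5–B6, B6–B7, B7–B8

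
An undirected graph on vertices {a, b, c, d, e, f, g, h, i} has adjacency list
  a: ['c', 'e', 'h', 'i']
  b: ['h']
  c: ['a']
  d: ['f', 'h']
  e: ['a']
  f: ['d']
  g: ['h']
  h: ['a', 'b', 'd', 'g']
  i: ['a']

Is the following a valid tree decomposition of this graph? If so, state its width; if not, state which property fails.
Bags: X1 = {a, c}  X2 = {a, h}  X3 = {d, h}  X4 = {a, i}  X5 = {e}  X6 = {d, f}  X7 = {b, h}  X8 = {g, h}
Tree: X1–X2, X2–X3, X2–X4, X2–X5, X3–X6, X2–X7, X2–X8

No — edge (a,e) lies in no bag.

A tree decomposition must satisfy three properties: every vertex lies in some bag; for every edge, both endpoints lie together in some bag; and for every vertex, the bags containing it form a connected subtree. Here edge (a,e) lies in no bag, so the decomposition is invalid.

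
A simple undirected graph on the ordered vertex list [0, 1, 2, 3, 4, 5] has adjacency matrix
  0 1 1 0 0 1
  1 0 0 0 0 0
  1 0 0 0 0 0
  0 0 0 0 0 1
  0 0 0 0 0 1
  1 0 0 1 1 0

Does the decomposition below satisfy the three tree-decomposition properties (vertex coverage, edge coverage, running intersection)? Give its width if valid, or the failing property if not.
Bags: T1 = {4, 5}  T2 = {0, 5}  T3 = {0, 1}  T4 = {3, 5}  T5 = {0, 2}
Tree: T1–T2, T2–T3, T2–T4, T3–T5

Yes; width 1.

Checking the three conditions: (i) the bags cover all of {0, 1, 2, 3, 4, 5}; (ii) for each edge, some bag contains both endpoints; (iii) the bags containing any fixed vertex form a subtree. All hold, so the decomposition is valid with width 2 − 1 = 1.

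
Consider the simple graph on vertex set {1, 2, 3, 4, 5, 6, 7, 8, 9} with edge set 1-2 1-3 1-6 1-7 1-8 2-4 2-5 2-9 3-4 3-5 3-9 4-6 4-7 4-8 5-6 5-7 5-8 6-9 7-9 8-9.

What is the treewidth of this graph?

A width-4 tree decomposition is:
Bags: B1 = {1, 3, 4, 5, 9}  B2 = {1, 4, 5, 8, 9}  B3 = {1, 4, 5, 6, 9}  B4 = {1, 2, 4, 5, 9}  B5 = {1, 4, 5, 7, 9}
Tree: B1–B2, B2–B3, B3–B4, B4–B5
Each bag holds 5 vertices, so the decomposition has width 4, which upper-bounds the treewidth. For the lower bound: the 5 vertex sets {3,4}, {5,8}, {1,6}, {9}, {2} are disjoint, each induces a connected subgraph, and every pair is joined by at least one edge of G. Contracting each set to a single vertex therefore yields K_{5} as a minor, and since treewidth is minor-monotone, tw(G) ≥ tw(K_{5}) = 4. The upper and lower bounds meet at 4, so that is the treewidth.

4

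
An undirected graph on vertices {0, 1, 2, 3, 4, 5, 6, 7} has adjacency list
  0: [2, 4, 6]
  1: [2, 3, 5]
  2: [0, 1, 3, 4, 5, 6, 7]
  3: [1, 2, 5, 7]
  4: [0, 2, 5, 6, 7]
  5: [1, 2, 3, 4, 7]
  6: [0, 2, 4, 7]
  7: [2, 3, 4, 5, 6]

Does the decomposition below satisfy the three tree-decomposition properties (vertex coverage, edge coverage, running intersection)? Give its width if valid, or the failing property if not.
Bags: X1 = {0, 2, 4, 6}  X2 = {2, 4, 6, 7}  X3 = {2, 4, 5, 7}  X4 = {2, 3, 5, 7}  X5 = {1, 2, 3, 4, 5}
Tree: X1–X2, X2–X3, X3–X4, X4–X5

A tree decomposition must satisfy three properties: every vertex lies in some bag; for every edge, both endpoints lie together in some bag; and for every vertex, the bags containing it form a connected subtree. Here bags containing vertex 4 are not connected in the tree, so the decomposition is invalid.

No — bags containing vertex 4 are not connected in the tree.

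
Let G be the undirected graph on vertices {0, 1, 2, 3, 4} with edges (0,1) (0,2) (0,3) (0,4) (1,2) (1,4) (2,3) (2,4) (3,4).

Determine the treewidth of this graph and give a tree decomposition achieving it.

Every bag has size at most 4, so the width is 4 − 1 = 3 and tw(G) ≤ 3. Conversely, {0, 1, 2, 4} is a clique of size 4, and the vertices of any clique must share a bag in every tree decomposition; so some bag has ≥ 4 vertices and tw(G) ≥ 3. Combining the bounds, tw(G) = 3.

Treewidth 3.
Bags: B1 = {0, 1, 2, 4}  B2 = {0, 2, 3, 4}
Tree: B1–B2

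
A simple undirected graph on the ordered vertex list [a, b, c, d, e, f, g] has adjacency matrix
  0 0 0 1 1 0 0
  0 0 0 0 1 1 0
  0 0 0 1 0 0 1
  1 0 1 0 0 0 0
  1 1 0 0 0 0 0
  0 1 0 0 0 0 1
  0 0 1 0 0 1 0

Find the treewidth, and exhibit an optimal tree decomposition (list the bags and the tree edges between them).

Every bag has size at most 3, so the width is 3 − 1 = 2 and tw(G) ≤ 2. For the lower bound, G contains the cycle g–f–b–e–a–d–c–g, so G is not a forest; only forests have treewidth ≤ 1, hence tw(G) ≥ 2. Hence tw(G) = 2 exactly.

Treewidth 2.
One optimal decomposition is:
Bags: B1 = {b, f, g}  B2 = {b, e, g}  B3 = {a, e, g}  B4 = {a, d, g}  B5 = {c, d, g}
Tree: B1–B2, B2–B3, B3–B4, B4–B5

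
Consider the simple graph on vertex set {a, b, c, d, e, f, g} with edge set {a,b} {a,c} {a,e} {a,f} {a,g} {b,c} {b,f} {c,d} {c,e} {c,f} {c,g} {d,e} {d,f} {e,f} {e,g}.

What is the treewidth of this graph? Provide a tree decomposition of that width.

Each bag holds 4 vertices, so the decomposition has width 3, which upper-bounds the treewidth. On the other hand G contains the 4-clique {a, c, e, g}. A clique must lie in a single bag of any decomposition, so no decomposition can have width below 3. The upper and lower bounds meet at 3, so that is the treewidth.

Treewidth 3.
One optimal decomposition is:
Bags: B1 = {a, b, c, f}  B2 = {a, c, e, f}  B3 = {c, d, e, f}  B4 = {a, c, e, g}
Tree: B1–B2, B2–B3, B2–B4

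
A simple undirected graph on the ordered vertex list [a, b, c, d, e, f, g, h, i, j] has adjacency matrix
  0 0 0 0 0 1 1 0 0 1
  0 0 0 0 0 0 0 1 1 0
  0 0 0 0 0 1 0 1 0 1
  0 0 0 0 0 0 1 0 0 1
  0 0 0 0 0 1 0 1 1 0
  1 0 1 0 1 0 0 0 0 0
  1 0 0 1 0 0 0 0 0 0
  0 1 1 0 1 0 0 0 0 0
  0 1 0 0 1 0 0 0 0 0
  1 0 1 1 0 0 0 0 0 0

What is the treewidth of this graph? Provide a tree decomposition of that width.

Every bag has size at most 3, so the width is 3 − 1 = 2 and tw(G) ≤ 2. For the lower bound, G contains the cycle b–i–e–h–b, so G is not a forest; only forests have treewidth ≤ 1, hence tw(G) ≥ 2. The upper and lower bounds meet at 2, so that is the treewidth.

Treewidth 2.
One optimal decomposition is:
Bags: B1 = {b, h, i}  B2 = {e, h, i}  B3 = {c, e, h}  B4 = {c, e, f}  B5 = {c, f, j}  B6 = {a, f, j}  B7 = {a, d, j}  B8 = {a, d, g}
Tree: B1–B2, B2–B3, B3–B4, B4–B5, B5–B6, B6–B7, B7–B8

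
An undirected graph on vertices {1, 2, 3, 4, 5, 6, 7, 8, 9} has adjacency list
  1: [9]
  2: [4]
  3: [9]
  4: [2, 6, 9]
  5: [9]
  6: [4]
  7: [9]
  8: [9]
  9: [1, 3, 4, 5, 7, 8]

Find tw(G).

1

A width-1 tree decomposition is:
Bags: B1 = {5, 9}  B2 = {1, 9}  B3 = {4, 9}  B4 = {8, 9}  B5 = {4, 6}  B6 = {2, 4}  B7 = {7, 9}  B8 = {3, 9}
Tree: B1–B2, B2–B3, B1–B4, B3–B5, B5–B6, B2–B7, B7–B8
Each bag holds 2 vertices, so the decomposition has width 1, which upper-bounds the treewidth. Since G has at least one edge (e.g. 9–5), it is not an edgeless graph, so tw(G) ≥ 1. Hence tw(G) = 1 exactly.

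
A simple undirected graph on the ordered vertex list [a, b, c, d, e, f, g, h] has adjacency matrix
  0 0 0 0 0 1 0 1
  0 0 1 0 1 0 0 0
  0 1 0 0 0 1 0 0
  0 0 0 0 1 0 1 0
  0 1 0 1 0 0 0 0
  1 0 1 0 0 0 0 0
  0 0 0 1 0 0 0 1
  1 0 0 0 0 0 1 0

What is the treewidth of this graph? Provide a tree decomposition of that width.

The largest bag has 3 vertices, giving width 2; this decomposition certifies tw(G) ≤ 2. The edges d–e–b–c–f–a–h–g–d form a cycle, so G is not a tree and its treewidth is at least 2. Combining the bounds, tw(G) = 2.

Treewidth 2.
Bags: B1 = {b, d, e}  B2 = {b, c, d}  B3 = {c, d, f}  B4 = {a, d, f}  B5 = {a, d, h}  B6 = {d, g, h}
Tree: B1–B2, B2–B3, B3–B4, B4–B5, B5–B6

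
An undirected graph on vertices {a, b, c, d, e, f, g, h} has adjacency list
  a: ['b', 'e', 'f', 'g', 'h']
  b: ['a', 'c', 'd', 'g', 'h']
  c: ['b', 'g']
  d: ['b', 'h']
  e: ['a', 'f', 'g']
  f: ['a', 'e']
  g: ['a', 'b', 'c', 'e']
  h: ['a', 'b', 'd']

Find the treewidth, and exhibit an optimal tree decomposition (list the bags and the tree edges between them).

Each bag holds 3 vertices, so the decomposition has width 2, which upper-bounds the treewidth. Conversely, {a, e, g} is a clique of size 3, and the vertices of any clique must share a bag in every tree decomposition; so some bag has ≥ 3 vertices and tw(G) ≥ 2. Therefore the treewidth is 2.

Treewidth 2.
Bags: B1 = {a, e, g}  B2 = {a, b, g}  B3 = {a, e, f}  B4 = {b, c, g}  B5 = {a, b, h}  B6 = {b, d, h}
Tree: B1–B2, B1–B3, B2–B4, B2–B5, B5–B6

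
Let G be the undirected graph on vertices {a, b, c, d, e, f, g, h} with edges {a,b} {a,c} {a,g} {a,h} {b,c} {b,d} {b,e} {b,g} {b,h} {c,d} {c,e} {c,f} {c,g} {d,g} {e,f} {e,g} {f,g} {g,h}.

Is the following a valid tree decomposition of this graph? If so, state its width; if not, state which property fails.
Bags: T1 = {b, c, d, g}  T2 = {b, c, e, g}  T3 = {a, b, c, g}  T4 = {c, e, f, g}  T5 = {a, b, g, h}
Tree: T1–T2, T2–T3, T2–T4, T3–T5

Every vertex of G appears in some bag (union = {a, b, c, d, e, f, g, h}); every edge is covered by a bag; and for each vertex v the set of bags containing v is connected in the bag tree. The decomposition is therefore valid. The largest bag has 4 vertices, so the width is 3.

Yes; width 3.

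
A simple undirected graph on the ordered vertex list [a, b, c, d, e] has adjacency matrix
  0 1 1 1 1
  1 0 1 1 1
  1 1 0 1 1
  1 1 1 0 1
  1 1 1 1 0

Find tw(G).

4

A width-4 tree decomposition is:
Bags: B1 = {a, b, c, d, e}
Tree: (single bag)
With just one bag of size 5, the width is 5 − 1 = 4, so tw(G) ≤ 4. On the other hand G contains the 5-clique {a, b, c, d, e}. A clique must lie in a single bag of any decomposition, so no decomposition can have width below 4. Combining the bounds, tw(G) = 4.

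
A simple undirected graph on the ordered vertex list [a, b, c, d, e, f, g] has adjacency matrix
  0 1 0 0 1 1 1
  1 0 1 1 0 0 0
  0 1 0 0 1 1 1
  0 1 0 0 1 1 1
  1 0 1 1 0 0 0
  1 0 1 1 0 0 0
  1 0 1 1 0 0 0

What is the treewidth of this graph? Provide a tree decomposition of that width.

Treewidth 3.
One such decomposition:
Bags: B1 = {a, b, c, d}  B2 = {a, c, d, g}  B3 = {a, c, d, e}  B4 = {a, c, d, f}
Tree: B1–B2, B2–B3, B3–B4

Every bag has size at most 4, so the width is 4 − 1 = 3 and tw(G) ≤ 3. For the lower bound: the 4 vertex sets {b,c}, {a,g}, {d}, {e} are disjoint, each induces a connected subgraph, and every pair is joined by at least one edge of G. Contracting each set to a single vertex therefore yields K_{4} as a minor, and since treewidth is minor-monotone, tw(G) ≥ tw(K_{4}) = 3. The upper and lower bounds meet at 3, so that is the treewidth.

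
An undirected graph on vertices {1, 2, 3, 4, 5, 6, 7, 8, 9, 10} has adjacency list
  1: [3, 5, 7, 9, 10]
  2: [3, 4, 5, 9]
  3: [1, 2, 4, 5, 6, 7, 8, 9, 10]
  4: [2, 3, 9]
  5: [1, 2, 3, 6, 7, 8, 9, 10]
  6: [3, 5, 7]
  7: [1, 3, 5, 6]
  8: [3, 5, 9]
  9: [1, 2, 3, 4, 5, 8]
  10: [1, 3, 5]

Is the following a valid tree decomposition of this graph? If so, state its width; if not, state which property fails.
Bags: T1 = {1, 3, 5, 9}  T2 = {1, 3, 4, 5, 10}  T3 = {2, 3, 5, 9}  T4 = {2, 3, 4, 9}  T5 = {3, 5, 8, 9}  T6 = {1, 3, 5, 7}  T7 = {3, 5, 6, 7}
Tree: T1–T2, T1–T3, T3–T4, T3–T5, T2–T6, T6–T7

No — bags containing vertex 4 are not connected in the tree.

A tree decomposition must satisfy three properties: every vertex lies in some bag; for every edge, both endpoints lie together in some bag; and for every vertex, the bags containing it form a connected subtree. Here bags containing vertex 4 are not connected in the tree, so the decomposition is invalid.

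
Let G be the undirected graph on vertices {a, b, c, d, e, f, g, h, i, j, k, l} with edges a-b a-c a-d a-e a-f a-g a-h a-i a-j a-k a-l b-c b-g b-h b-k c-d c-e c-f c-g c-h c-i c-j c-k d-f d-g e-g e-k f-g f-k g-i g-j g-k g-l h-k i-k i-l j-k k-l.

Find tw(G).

A width-4 tree decomposition is:
Bags: B1 = {a, c, g, i, k}  B2 = {a, c, f, g, k}  B3 = {a, c, e, g, k}  B4 = {a, c, g, j, k}  B5 = {a, c, d, f, g}  B6 = {a, b, c, g, k}  B7 = {a, g, i, k, l}  B8 = {a, b, c, h, k}
Tree: B1–B2, B2–B3, B2–B4, B2–B5, B1–B6, B1–B7, B6–B8
Each bag holds 5 vertices, so the decomposition has width 4, which upper-bounds the treewidth. On the other hand G contains the 5-clique {a, c, d, f, g}. A clique must lie in a single bag of any decomposition, so no decomposition can have width below 4. Combining the bounds, tw(G) = 4.

4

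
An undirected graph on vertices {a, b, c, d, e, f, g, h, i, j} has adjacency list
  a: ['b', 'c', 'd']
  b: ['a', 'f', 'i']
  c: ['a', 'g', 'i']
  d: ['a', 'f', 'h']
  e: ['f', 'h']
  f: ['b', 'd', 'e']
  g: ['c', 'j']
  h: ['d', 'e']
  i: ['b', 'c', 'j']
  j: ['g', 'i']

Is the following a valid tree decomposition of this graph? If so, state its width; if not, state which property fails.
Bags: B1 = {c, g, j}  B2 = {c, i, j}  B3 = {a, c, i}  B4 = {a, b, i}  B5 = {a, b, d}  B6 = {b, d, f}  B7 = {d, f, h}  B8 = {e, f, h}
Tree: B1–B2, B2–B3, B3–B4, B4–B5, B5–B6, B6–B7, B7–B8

Every vertex of G appears in some bag (union = {a, b, c, d, e, f, g, h, i, j}); every edge is covered by a bag; and for each vertex v the set of bags containing v is connected in the bag tree. The decomposition is therefore valid. The largest bag has 3 vertices, so the width is 2.

Yes; width 2.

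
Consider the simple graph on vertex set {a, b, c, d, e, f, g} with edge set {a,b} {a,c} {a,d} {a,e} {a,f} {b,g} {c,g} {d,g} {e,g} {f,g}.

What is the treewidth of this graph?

A width-2 tree decomposition is:
Bags: B1 = {a, d, g}  B2 = {a, f, g}  B3 = {a, b, g}  B4 = {a, c, g}  B5 = {a, e, g}
Tree: B1–B2, B2–B3, B3–B4, B4–B5
Each bag holds 3 vertices, so the decomposition has width 2, which upper-bounds the treewidth. For the lower bound, G contains the cycle g–d–a–f–g, so G is not a forest; only forests have treewidth ≤ 1, hence tw(G) ≥ 2. Hence tw(G) = 2 exactly.

2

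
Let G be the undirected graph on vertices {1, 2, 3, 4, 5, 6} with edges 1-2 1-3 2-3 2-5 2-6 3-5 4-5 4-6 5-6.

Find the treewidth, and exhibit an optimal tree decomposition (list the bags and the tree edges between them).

Treewidth 2.
Bags: B1 = {2, 5, 6}  B2 = {2, 3, 5}  B3 = {4, 5, 6}  B4 = {1, 2, 3}
Tree: B1–B2, B1–B3, B2–B4

Each bag holds 3 vertices, so the decomposition has width 2, which upper-bounds the treewidth. For the lower bound, the 3 vertices {1, 2, 3} are pairwise adjacent, and any tree decomposition puts a clique entirely inside one bag — forcing width ≥ 2. Therefore the treewidth is 2.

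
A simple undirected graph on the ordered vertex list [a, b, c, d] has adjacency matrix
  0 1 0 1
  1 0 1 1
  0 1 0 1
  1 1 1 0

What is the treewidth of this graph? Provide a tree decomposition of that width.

Treewidth 2.
One optimal decomposition is:
Bags: B1 = {a, b, d}  B2 = {b, c, d}
Tree: B1–B2

Each bag holds 3 vertices, so the decomposition has width 2, which upper-bounds the treewidth. On the other hand G contains the 3-clique {b, c, d}. A clique must lie in a single bag of any decomposition, so no decomposition can have width below 2. Combining the bounds, tw(G) = 2.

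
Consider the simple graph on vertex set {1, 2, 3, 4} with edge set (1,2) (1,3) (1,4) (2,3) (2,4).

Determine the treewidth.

2

A width-2 tree decomposition is:
Bags: B1 = {1, 2, 3}  B2 = {1, 2, 4}
Tree: B1–B2
The largest bag has 3 vertices, giving width 2; this decomposition certifies tw(G) ≤ 2. On the other hand G contains the 3-clique {1, 2, 3}. A clique must lie in a single bag of any decomposition, so no decomposition can have width below 2. Therefore the treewidth is 2.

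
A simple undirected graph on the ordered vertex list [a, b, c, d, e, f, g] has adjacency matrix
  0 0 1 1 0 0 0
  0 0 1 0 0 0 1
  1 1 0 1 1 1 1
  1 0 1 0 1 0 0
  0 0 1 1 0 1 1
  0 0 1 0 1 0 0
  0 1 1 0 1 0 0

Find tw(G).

A width-2 tree decomposition is:
Bags: B1 = {c, d, e}  B2 = {c, e, f}  B3 = {c, e, g}  B4 = {a, c, d}  B5 = {b, c, g}
Tree: B1–B2, B2–B3, B1–B4, B3–B5
Every bag has size at most 3, so the width is 3 − 1 = 2 and tw(G) ≤ 2. Conversely, {c, d, e} is a clique of size 3, and the vertices of any clique must share a bag in every tree decomposition; so some bag has ≥ 3 vertices and tw(G) ≥ 2. Combining the bounds, tw(G) = 2.

2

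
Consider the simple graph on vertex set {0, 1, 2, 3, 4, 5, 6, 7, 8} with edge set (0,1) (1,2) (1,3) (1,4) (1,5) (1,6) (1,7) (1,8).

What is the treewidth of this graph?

1

A width-1 tree decomposition is:
Bags: B1 = {1, 4}  B2 = {1, 5}  B3 = {1, 7}  B4 = {1, 6}  B5 = {0, 1}  B6 = {1, 2}  B7 = {1, 3}  B8 = {1, 8}
Tree: B1–B2, B1–B3, B1–B4, B2–B5, B3–B6, B1–B7, B5–B8
Every bag has size at most 2, so the width is 2 − 1 = 1 and tw(G) ≤ 1. Since G has at least one edge (e.g. 1–4), it is not an edgeless graph, so tw(G) ≥ 1. Combining the bounds, tw(G) = 1.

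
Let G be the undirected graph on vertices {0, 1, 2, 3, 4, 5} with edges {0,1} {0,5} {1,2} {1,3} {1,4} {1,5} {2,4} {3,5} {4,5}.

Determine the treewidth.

2

A width-2 tree decomposition is:
Bags: B1 = {1, 4, 5}  B2 = {1, 2, 4}  B3 = {0, 1, 5}  B4 = {1, 3, 5}
Tree: B1–B2, B1–B3, B3–B4
Every bag has size at most 3, so the width is 3 − 1 = 2 and tw(G) ≤ 2. Conversely, {1, 2, 4} is a clique of size 3, and the vertices of any clique must share a bag in every tree decomposition; so some bag has ≥ 3 vertices and tw(G) ≥ 2. Hence tw(G) = 2 exactly.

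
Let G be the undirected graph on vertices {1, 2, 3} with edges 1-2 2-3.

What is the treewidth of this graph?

1

A width-1 tree decomposition is:
Bags: B1 = {2, 3}  B2 = {1, 2}
Tree: B1–B2
Every bag has size at most 2, so the width is 2 − 1 = 1 and tw(G) ≤ 1. G has an edge, so its treewidth is at least 1. Combining the bounds, tw(G) = 1.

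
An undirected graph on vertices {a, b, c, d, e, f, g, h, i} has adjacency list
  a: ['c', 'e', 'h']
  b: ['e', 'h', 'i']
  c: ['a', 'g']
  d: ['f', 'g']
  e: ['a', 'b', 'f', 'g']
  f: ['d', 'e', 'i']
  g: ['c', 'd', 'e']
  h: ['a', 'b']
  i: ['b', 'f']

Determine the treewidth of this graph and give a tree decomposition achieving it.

Each bag holds 4 vertices, so the decomposition has width 3, which upper-bounds the treewidth. For the lower bound: the 4 vertex sets {b,h,i}, {f}, {e}, {a,c,d,g} are disjoint, each induces a connected subgraph, and every pair is joined by at least one edge of G. Contracting each set to a single vertex therefore yields K_{4} as a minor, and since treewidth is minor-monotone, tw(G) ≥ tw(K_{4}) = 3. Hence tw(G) = 3 exactly.

Treewidth 3.
Bags: B1 = {b, f, h, i}  B2 = {b, e, f, h}  B3 = {a, e, f, h}  B4 = {a, d, e, f}  B5 = {a, d, e, g}  B6 = {a, c, d, g}
Tree: B1–B2, B2–B3, B3–B4, B4–B5, B5–B6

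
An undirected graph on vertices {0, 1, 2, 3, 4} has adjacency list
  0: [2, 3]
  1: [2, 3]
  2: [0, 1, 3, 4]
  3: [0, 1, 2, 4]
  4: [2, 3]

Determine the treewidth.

2

A width-2 tree decomposition is:
Bags: B1 = {0, 2, 3}  B2 = {1, 2, 3}  B3 = {2, 3, 4}
Tree: B1–B2, B1–B3
Each bag holds 3 vertices, so the decomposition has width 2, which upper-bounds the treewidth. On the other hand G contains the 3-clique {0, 2, 3}. A clique must lie in a single bag of any decomposition, so no decomposition can have width below 2. Hence tw(G) = 2 exactly.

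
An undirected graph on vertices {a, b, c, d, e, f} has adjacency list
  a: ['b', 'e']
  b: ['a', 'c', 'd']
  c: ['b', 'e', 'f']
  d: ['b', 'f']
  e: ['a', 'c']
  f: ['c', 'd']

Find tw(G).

2

A width-2 tree decomposition is:
Bags: B1 = {c, d, f}  B2 = {b, c, d}  B3 = {b, c, e}  B4 = {a, b, e}
Tree: B1–B2, B2–B3, B3–B4
Every bag has size at most 3, so the width is 3 − 1 = 2 and tw(G) ≤ 2. The edges f–d–b–c–f form a cycle, so G is not a tree and its treewidth is at least 2. Therefore the treewidth is 2.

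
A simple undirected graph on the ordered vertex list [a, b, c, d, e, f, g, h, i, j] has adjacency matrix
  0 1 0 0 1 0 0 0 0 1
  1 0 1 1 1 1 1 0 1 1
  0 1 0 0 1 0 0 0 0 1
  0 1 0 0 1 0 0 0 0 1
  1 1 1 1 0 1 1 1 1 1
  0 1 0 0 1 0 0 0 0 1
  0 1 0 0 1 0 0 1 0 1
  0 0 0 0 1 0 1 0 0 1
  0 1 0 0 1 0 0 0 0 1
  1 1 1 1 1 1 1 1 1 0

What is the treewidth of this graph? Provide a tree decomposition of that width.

Every bag has size at most 4, so the width is 4 − 1 = 3 and tw(G) ≤ 3. Conversely, {e, g, h, j} is a clique of size 4, and the vertices of any clique must share a bag in every tree decomposition; so some bag has ≥ 4 vertices and tw(G) ≥ 3. Combining the bounds, tw(G) = 3.

Treewidth 3.
One such decomposition:
Bags: B1 = {b, d, e, j}  B2 = {b, c, e, j}  B3 = {a, b, e, j}  B4 = {b, e, f, j}  B5 = {b, e, g, j}  B6 = {b, e, i, j}  B7 = {e, g, h, j}
Tree: B1–B2, B1–B3, B1–B4, B2–B5, B3–B6, B5–B7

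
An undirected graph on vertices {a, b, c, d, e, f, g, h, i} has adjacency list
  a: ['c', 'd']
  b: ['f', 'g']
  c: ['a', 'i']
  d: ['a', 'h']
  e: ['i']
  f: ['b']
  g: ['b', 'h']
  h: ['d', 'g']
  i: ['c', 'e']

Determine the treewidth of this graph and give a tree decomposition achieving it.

Treewidth 1.
Bags: B1 = {e, i}  B2 = {c, i}  B3 = {a, c}  B4 = {a, d}  B5 = {d, h}  B6 = {g, h}  B7 = {b, g}  B8 = {b, f}
Tree: B1–B2, B2–B3, B3–B4, B4–B5, B5–B6, B6–B7, B7–B8

Each bag holds 2 vertices, so the decomposition has width 1, which upper-bounds the treewidth. Since G has at least one edge (e.g. e–i), it is not an edgeless graph, so tw(G) ≥ 1. Combining the bounds, tw(G) = 1.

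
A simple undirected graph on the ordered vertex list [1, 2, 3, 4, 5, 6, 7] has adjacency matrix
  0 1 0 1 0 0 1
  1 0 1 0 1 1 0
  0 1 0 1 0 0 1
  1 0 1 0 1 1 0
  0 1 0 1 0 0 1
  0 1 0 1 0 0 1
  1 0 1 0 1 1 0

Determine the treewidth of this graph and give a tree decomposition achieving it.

Treewidth 3.
Bags: B1 = {2, 4, 6, 7}  B2 = {2, 3, 4, 7}  B3 = {1, 2, 4, 7}  B4 = {2, 4, 5, 7}
Tree: B1–B2, B2–B3, B3–B4

The largest bag has 4 vertices, giving width 3; this decomposition certifies tw(G) ≤ 3. For the lower bound: the 4 vertex sets {4,6}, {2,3}, {7}, {1} are disjoint, each induces a connected subgraph, and every pair is joined by at least one edge of G. Contracting each set to a single vertex therefore yields K_{4} as a minor, and since treewidth is minor-monotone, tw(G) ≥ tw(K_{4}) = 3. Therefore the treewidth is 3.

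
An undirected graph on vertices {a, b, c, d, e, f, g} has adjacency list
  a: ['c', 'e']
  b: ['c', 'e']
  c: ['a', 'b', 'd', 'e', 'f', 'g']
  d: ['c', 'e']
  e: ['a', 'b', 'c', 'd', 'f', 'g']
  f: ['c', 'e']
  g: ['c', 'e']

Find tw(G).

2

A width-2 tree decomposition is:
Bags: B1 = {c, d, e}  B2 = {c, e, f}  B3 = {b, c, e}  B4 = {c, e, g}  B5 = {a, c, e}
Tree: B1–B2, B1–B3, B1–B4, B2–B5
Each bag holds 3 vertices, so the decomposition has width 2, which upper-bounds the treewidth. For the lower bound, the 3 vertices {c, d, e} are pairwise adjacent, and any tree decomposition puts a clique entirely inside one bag — forcing width ≥ 2. The upper and lower bounds meet at 2, so that is the treewidth.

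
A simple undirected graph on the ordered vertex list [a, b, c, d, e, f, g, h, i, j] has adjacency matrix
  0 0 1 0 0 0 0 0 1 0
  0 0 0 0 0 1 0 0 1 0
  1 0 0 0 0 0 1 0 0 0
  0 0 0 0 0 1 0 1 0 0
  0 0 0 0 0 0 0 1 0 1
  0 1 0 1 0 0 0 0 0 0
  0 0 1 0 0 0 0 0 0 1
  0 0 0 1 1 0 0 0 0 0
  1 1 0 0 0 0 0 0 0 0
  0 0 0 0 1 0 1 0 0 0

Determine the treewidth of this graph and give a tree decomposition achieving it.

Each bag holds 3 vertices, so the decomposition has width 2, which upper-bounds the treewidth. For the lower bound, G contains the cycle a–c–g–j–e–h–d–f–b–i–a, so G is not a forest; only forests have treewidth ≤ 1, hence tw(G) ≥ 2. Combining the bounds, tw(G) = 2.

Treewidth 2.
Bags: B1 = {a, c, g}  B2 = {a, g, j}  B3 = {a, e, j}  B4 = {a, e, h}  B5 = {a, d, h}  B6 = {a, d, f}  B7 = {a, b, f}  B8 = {a, b, i}
Tree: B1–B2, B2–B3, B3–B4, B4–B5, B5–B6, B6–B7, B7–B8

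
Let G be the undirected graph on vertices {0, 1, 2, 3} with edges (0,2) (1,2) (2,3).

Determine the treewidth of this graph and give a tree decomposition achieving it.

Each bag holds 2 vertices, so the decomposition has width 1, which upper-bounds the treewidth. G has an edge, so its treewidth is at least 1. Therefore the treewidth is 1.

Treewidth 1.
One optimal decomposition is:
Bags: B1 = {1, 2}  B2 = {0, 2}  B3 = {2, 3}
Tree: B1–B2, B1–B3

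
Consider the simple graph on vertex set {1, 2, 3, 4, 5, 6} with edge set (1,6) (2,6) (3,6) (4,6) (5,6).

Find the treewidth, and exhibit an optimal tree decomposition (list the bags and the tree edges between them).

Treewidth 1.
One optimal decomposition is:
Bags: B1 = {4, 6}  B2 = {1, 6}  B3 = {3, 6}  B4 = {5, 6}  B5 = {2, 6}
Tree: B1–B2, B2–B3, B2–B4, B2–B5

Each bag holds 2 vertices, so the decomposition has width 1, which upper-bounds the treewidth. Since G has at least one edge (e.g. 6–4), it is not an edgeless graph, so tw(G) ≥ 1. Hence tw(G) = 1 exactly.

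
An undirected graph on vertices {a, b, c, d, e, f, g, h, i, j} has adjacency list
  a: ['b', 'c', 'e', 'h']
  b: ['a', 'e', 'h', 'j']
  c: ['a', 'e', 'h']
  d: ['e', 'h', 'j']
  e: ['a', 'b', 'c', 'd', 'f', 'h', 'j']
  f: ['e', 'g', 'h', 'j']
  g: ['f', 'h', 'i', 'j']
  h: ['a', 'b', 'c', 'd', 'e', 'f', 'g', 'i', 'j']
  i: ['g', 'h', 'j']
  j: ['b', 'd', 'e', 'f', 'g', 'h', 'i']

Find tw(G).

3

A width-3 tree decomposition is:
Bags: B1 = {e, f, h, j}  B2 = {f, g, h, j}  B3 = {g, h, i, j}  B4 = {d, e, h, j}  B5 = {b, e, h, j}  B6 = {a, b, e, h}  B7 = {a, c, e, h}
Tree: B1–B2, B2–B3, B1–B4, B1–B5, B5–B6, B6–B7
The largest bag has 4 vertices, giving width 3; this decomposition certifies tw(G) ≤ 3. On the other hand G contains the 4-clique {f, g, h, j}. A clique must lie in a single bag of any decomposition, so no decomposition can have width below 3. Combining the bounds, tw(G) = 3.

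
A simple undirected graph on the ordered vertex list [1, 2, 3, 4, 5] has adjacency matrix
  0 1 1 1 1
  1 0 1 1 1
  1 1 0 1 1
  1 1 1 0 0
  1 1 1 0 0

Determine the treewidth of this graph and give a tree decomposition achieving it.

The largest bag has 4 vertices, giving width 3; this decomposition certifies tw(G) ≤ 3. On the other hand G contains the 4-clique {1, 2, 3, 4}. A clique must lie in a single bag of any decomposition, so no decomposition can have width below 3. Hence tw(G) = 3 exactly.

Treewidth 3.
One such decomposition:
Bags: B1 = {1, 2, 3, 5}  B2 = {1, 2, 3, 4}
Tree: B1–B2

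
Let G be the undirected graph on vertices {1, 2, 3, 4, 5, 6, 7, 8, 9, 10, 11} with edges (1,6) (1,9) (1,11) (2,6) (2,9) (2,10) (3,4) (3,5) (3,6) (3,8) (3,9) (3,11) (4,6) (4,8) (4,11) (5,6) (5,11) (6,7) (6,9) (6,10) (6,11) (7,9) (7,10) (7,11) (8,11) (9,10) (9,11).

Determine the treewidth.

3

A width-3 tree decomposition is:
Bags: B1 = {2, 6, 9, 10}  B2 = {6, 7, 9, 10}  B3 = {6, 7, 9, 11}  B4 = {3, 6, 9, 11}  B5 = {3, 4, 6, 11}  B6 = {3, 5, 6, 11}  B7 = {1, 6, 9, 11}  B8 = {3, 4, 8, 11}
Tree: B1–B2, B2–B3, B3–B4, B4–B5, B4–B6, B3–B7, B5–B8
The largest bag has 4 vertices, giving width 3; this decomposition certifies tw(G) ≤ 3. On the other hand G contains the 4-clique {3, 4, 8, 11}. A clique must lie in a single bag of any decomposition, so no decomposition can have width below 3. The upper and lower bounds meet at 3, so that is the treewidth.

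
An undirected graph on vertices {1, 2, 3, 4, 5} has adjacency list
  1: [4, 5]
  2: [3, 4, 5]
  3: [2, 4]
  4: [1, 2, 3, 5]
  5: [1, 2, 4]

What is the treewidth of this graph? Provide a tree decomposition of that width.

Treewidth 2.
Bags: B1 = {2, 4, 5}  B2 = {2, 3, 4}  B3 = {1, 4, 5}
Tree: B1–B2, B1–B3

The largest bag has 3 vertices, giving width 2; this decomposition certifies tw(G) ≤ 2. Conversely, {1, 4, 5} is a clique of size 3, and the vertices of any clique must share a bag in every tree decomposition; so some bag has ≥ 3 vertices and tw(G) ≥ 2. The upper and lower bounds meet at 2, so that is the treewidth.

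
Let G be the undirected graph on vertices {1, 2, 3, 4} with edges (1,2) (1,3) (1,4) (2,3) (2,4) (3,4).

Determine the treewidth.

A width-3 tree decomposition is:
Bags: B1 = {1, 2, 3, 4}
Tree: (single bag)
With just one bag of size 4, the width is 4 − 1 = 3, so tw(G) ≤ 3. On the other hand G contains the 4-clique {1, 2, 3, 4}. A clique must lie in a single bag of any decomposition, so no decomposition can have width below 3. Therefore the treewidth is 3.

3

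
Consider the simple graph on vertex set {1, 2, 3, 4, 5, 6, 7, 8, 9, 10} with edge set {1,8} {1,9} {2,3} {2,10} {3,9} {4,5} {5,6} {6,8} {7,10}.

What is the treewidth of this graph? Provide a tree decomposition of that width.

Every bag has size at most 2, so the width is 2 − 1 = 1 and tw(G) ≤ 1. Any graph with an edge has treewidth ≥ 1, and G has the edge 7–10. The upper and lower bounds meet at 1, so that is the treewidth.

Treewidth 1.
One optimal decomposition is:
Bags: B1 = {7, 10}  B2 = {2, 10}  B3 = {2, 3}  B4 = {3, 9}  B5 = {1, 9}  B6 = {1, 8}  B7 = {6, 8}  B8 = {5, 6}  B9 = {4, 5}
Tree: B1–B2, B2–B3, B3–B4, B4–B5, B5–B6, B6–B7, B7–B8, B8–B9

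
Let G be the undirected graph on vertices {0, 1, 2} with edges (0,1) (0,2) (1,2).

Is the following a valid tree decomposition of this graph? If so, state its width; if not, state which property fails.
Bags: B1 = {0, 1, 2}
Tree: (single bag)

Yes; width 2.

Vertex coverage: the bags together contain {0, 1, 2}, the full vertex set. Edge coverage: each edge of G has both endpoints in at least one bag. Running intersection: for every vertex, the bags containing it form a connected subtree. All three properties hold, so this is a valid tree decomposition of width max|bag| − 1 = 2, and hence tw(G) ≤ 2.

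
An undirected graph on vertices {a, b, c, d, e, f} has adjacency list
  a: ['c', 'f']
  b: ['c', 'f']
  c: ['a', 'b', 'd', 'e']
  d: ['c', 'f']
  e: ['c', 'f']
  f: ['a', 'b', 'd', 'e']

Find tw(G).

A width-2 tree decomposition is:
Bags: B1 = {c, e, f}  B2 = {a, c, f}  B3 = {c, d, f}  B4 = {b, c, f}
Tree: B1–B2, B2–B3, B3–B4
Each bag holds 3 vertices, so the decomposition has width 2, which upper-bounds the treewidth. For the lower bound, G contains the cycle f–e–c–a–f, so G is not a forest; only forests have treewidth ≤ 1, hence tw(G) ≥ 2. The upper and lower bounds meet at 2, so that is the treewidth.

2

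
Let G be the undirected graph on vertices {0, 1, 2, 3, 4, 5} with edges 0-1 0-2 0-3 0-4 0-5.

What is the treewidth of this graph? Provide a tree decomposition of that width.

Treewidth 1.
Bags: B1 = {0, 3}  B2 = {0, 4}  B3 = {0, 5}  B4 = {0, 1}  B5 = {0, 2}
Tree: B1–B2, B1–B3, B1–B4, B3–B5

Each bag holds 2 vertices, so the decomposition has width 1, which upper-bounds the treewidth. Since G has at least one edge (e.g. 3–0), it is not an edgeless graph, so tw(G) ≥ 1. Therefore the treewidth is 1.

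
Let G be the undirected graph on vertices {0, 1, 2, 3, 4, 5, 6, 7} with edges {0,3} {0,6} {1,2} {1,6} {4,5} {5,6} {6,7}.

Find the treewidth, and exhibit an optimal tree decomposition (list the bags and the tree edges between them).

The largest bag has 2 vertices, giving width 1; this decomposition certifies tw(G) ≤ 1. Since G has at least one edge (e.g. 2–1), it is not an edgeless graph, so tw(G) ≥ 1. Hence tw(G) = 1 exactly.

Treewidth 1.
Bags: B1 = {1, 2}  B2 = {1, 6}  B3 = {5, 6}  B4 = {6, 7}  B5 = {0, 6}  B6 = {4, 5}  B7 = {0, 3}
Tree: B1–B2, B2–B3, B3–B4, B4–B5, B3–B6, B5–B7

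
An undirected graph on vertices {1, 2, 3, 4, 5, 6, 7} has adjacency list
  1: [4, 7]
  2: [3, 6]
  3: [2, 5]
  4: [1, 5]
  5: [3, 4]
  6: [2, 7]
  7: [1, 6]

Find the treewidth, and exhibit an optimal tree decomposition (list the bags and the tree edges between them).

Every bag has size at most 3, so the width is 3 − 1 = 2 and tw(G) ≤ 2. For the lower bound, G contains the cycle 2–6–7–1–4–5–3–2, so G is not a forest; only forests have treewidth ≤ 1, hence tw(G) ≥ 2. The upper and lower bounds meet at 2, so that is the treewidth.

Treewidth 2.
One optimal decomposition is:
Bags: B1 = {2, 6, 7}  B2 = {1, 2, 7}  B3 = {1, 2, 4}  B4 = {2, 4, 5}  B5 = {2, 3, 5}
Tree: B1–B2, B2–B3, B3–B4, B4–B5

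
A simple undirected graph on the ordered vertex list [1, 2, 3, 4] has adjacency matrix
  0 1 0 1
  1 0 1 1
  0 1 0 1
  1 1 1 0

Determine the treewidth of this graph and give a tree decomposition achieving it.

Every bag has size at most 3, so the width is 3 − 1 = 2 and tw(G) ≤ 2. For the lower bound, the 3 vertices {1, 2, 4} are pairwise adjacent, and any tree decomposition puts a clique entirely inside one bag — forcing width ≥ 2. Hence tw(G) = 2 exactly.

Treewidth 2.
Bags: B1 = {2, 3, 4}  B2 = {1, 2, 4}
Tree: B1–B2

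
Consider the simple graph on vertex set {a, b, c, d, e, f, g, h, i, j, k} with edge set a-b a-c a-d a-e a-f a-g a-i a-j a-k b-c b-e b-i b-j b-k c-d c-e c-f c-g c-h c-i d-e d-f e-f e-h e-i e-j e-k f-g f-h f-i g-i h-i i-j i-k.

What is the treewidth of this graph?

4

A width-4 tree decomposition is:
Bags: B1 = {a, c, d, e, f}  B2 = {a, c, e, f, i}  B3 = {a, b, c, e, i}  B4 = {a, c, f, g, i}  B5 = {c, e, f, h, i}  B6 = {a, b, e, i, k}  B7 = {a, b, e, i, j}
Tree: B1–B2, B2–B3, B2–B4, B2–B5, B3–B6, B6–B7
Every bag has size at most 5, so the width is 5 − 1 = 4 and tw(G) ≤ 4. On the other hand G contains the 5-clique {a, c, d, e, f}. A clique must lie in a single bag of any decomposition, so no decomposition can have width below 4. Therefore the treewidth is 4.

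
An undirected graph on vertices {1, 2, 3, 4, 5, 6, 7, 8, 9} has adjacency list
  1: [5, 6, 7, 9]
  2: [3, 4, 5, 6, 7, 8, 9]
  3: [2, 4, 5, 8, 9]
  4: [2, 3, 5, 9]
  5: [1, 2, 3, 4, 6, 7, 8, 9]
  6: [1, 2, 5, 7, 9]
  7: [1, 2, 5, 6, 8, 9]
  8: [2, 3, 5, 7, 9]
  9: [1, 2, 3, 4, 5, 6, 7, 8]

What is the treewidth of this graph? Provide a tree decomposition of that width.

Treewidth 4.
One such decomposition:
Bags: B1 = {2, 5, 7, 8, 9}  B2 = {2, 3, 5, 8, 9}  B3 = {2, 5, 6, 7, 9}  B4 = {2, 3, 4, 5, 9}  B5 = {1, 5, 6, 7, 9}
Tree: B1–B2, B1–B3, B2–B4, B3–B5

Each bag holds 5 vertices, so the decomposition has width 4, which upper-bounds the treewidth. For the lower bound, the 5 vertices {1, 5, 6, 7, 9} are pairwise adjacent, and any tree decomposition puts a clique entirely inside one bag — forcing width ≥ 4. Hence tw(G) = 4 exactly.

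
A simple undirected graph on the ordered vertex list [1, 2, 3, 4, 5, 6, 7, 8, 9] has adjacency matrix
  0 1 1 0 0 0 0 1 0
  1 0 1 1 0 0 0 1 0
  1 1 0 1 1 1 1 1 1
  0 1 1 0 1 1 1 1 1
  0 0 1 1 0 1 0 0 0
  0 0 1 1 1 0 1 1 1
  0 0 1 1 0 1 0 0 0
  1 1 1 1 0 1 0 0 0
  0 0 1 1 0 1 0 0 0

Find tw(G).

A width-3 tree decomposition is:
Bags: B1 = {3, 4, 6, 9}  B2 = {3, 4, 5, 6}  B3 = {3, 4, 6, 8}  B4 = {3, 4, 6, 7}  B5 = {2, 3, 4, 8}  B6 = {1, 2, 3, 8}
Tree: B1–B2, B1–B3, B3–B4, B3–B5, B5–B6
Each bag holds 4 vertices, so the decomposition has width 3, which upper-bounds the treewidth. Conversely, {1, 2, 3, 8} is a clique of size 4, and the vertices of any clique must share a bag in every tree decomposition; so some bag has ≥ 4 vertices and tw(G) ≥ 3. The upper and lower bounds meet at 3, so that is the treewidth.

3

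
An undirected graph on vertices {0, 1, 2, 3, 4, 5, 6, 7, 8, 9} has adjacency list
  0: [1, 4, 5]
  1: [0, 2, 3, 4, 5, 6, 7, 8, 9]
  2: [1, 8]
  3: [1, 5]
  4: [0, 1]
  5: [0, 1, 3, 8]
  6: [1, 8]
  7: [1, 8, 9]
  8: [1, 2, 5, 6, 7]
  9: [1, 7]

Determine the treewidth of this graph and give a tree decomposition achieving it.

Treewidth 2.
Bags: B1 = {0, 1, 5}  B2 = {1, 5, 8}  B3 = {1, 3, 5}  B4 = {1, 7, 8}  B5 = {0, 1, 4}  B6 = {1, 2, 8}  B7 = {1, 7, 9}  B8 = {1, 6, 8}
Tree: B1–B2, B2–B3, B2–B4, B1–B5, B2–B6, B4–B7, B4–B8

Each bag holds 3 vertices, so the decomposition has width 2, which upper-bounds the treewidth. For the lower bound, the 3 vertices {0, 1, 4} are pairwise adjacent, and any tree decomposition puts a clique entirely inside one bag — forcing width ≥ 2. The upper and lower bounds meet at 2, so that is the treewidth.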